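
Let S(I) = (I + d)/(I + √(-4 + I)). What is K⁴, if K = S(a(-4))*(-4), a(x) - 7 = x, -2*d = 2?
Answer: 7168/625 - 24576*I/625 ≈ 11.469 - 39.322*I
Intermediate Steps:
d = -1 (d = -½*2 = -1)
a(x) = 7 + x
S(I) = (-1 + I)/(I + √(-4 + I)) (S(I) = (I - 1)/(I + √(-4 + I)) = (-1 + I)/(I + √(-4 + I)))
K = -4*(3 - I)/5 (K = ((-1 + (7 - 4))/((7 - 4) + √(-4 + (7 - 4))))*(-4) = ((-1 + 3)/(3 + √(-4 + 3)))*(-4) = (2/(3 + √(-1)))*(-4) = (2/(3 + I))*(-4) = (((3 - I)/10)*2)*(-4) = ((3 - I)/5)*(-4) = -4*(3 - I)/5 ≈ -2.4 + 0.8*I)
K⁴ = (-12/5 + 4*I/5)⁴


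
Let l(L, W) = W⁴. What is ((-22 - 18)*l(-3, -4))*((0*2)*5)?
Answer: 0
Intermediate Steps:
((-22 - 18)*l(-3, -4))*((0*2)*5) = ((-22 - 18)*(-4)⁴)*((0*2)*5) = (-40*256)*(0*5) = -10240*0 = 0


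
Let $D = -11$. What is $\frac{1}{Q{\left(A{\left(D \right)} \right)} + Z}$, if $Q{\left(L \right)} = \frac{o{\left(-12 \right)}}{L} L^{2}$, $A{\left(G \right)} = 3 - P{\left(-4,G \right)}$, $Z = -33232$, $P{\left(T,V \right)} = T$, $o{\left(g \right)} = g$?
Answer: $- \frac{1}{33316} \approx -3.0016 \cdot 10^{-5}$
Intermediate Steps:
$A{\left(G \right)} = 7$ ($A{\left(G \right)} = 3 - -4 = 3 + 4 = 7$)
$Q{\left(L \right)} = - 12 L$ ($Q{\left(L \right)} = - \frac{12}{L} L^{2} = - 12 L$)
$\frac{1}{Q{\left(A{\left(D \right)} \right)} + Z} = \frac{1}{\left(-12\right) 7 - 33232} = \frac{1}{-84 - 33232} = \frac{1}{-33316} = - \frac{1}{33316}$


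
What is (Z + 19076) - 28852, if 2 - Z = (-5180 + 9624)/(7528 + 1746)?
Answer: -45324260/4637 ≈ -9774.5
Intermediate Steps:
Z = 7052/4637 (Z = 2 - (-5180 + 9624)/(7528 + 1746) = 2 - 4444/9274 = 2 - 1*2222/4637 = 2 - 2222/4637 = 7052/4637 ≈ 1.5208)
(Z + 19076) - 28852 = (7052/4637 + 19076) - 28852 = 88462464/4637 - 28852 = -45324260/4637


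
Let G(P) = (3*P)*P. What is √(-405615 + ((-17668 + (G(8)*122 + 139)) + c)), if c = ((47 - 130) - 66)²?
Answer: I*√377519 ≈ 614.43*I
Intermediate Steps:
G(P) = 3*P²
c = 22201 (c = (-83 - 66)² = (-149)² = 22201)
√(-405615 + ((-17668 + (G(8)*122 + 139)) + c)) = √(-405615 + ((-17668 + ((3*8²)*122 + 139)) + 22201)) = √(-405615 + ((-17668 + ((3*64)*122 + 139)) + 22201)) = √(-405615 + ((-17668 + (192*122 + 139)) + 22201)) = √(-405615 + ((-17668 + (23424 + 139)) + 22201)) = √(-405615 + ((-17668 + 23563) + 22201)) = √(-405615 + (5895 + 22201)) = √(-405615 + 28096) = √(-377519) = I*√377519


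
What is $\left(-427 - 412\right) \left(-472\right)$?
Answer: $396008$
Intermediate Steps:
$\left(-427 - 412\right) \left(-472\right) = \left(-839\right) \left(-472\right) = 396008$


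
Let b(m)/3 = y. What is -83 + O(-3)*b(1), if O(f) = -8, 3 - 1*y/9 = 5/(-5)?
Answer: -947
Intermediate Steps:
y = 36 (y = 27 - 45/(-5) = 27 - 45*(-1)/5 = 27 - 9*(-1) = 27 + 9 = 36)
b(m) = 108 (b(m) = 3*36 = 108)
-83 + O(-3)*b(1) = -83 - 8*108 = -83 - 864 = -947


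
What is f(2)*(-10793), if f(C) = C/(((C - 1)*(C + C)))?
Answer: -10793/2 ≈ -5396.5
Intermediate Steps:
f(C) = 1/(2*(-1 + C)) (f(C) = C/(((-1 + C)*(2*C))) = C/((2*C*(-1 + C))) = C*(1/(2*C*(-1 + C))) = 1/(2*(-1 + C)))
f(2)*(-10793) = (1/(2*(-1 + 2)))*(-10793) = ((½)/1)*(-10793) = ((½)*1)*(-10793) = (½)*(-10793) = -10793/2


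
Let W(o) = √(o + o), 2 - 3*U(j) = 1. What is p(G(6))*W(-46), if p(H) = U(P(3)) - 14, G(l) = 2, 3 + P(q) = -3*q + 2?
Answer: -82*I*√23/3 ≈ -131.09*I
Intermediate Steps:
P(q) = -1 - 3*q (P(q) = -3 + (-3*q + 2) = -3 + (2 - 3*q) = -1 - 3*q)
U(j) = ⅓ (U(j) = ⅔ - ⅓*1 = ⅔ - ⅓ = ⅓)
p(H) = -41/3 (p(H) = ⅓ - 14 = -41/3)
W(o) = √2*√o (W(o) = √(2*o) = √2*√o)
p(G(6))*W(-46) = -41*√2*√(-46)/3 = -41*√2*I*√46/3 = -82*I*√23/3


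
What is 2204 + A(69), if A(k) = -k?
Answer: 2135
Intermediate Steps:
2204 + A(69) = 2204 - 1*69 = 2204 - 69 = 2135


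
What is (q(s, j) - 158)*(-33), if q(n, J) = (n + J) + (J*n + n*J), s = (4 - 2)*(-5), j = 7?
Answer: 9933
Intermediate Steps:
s = -10 (s = 2*(-5) = -10)
q(n, J) = J + n + 2*J*n (q(n, J) = (J + n) + (J*n + J*n) = (J + n) + 2*J*n = J + n + 2*J*n)
(q(s, j) - 158)*(-33) = ((7 - 10 + 2*7*(-10)) - 158)*(-33) = ((7 - 10 - 140) - 158)*(-33) = (-143 - 158)*(-33) = -301*(-33) = 9933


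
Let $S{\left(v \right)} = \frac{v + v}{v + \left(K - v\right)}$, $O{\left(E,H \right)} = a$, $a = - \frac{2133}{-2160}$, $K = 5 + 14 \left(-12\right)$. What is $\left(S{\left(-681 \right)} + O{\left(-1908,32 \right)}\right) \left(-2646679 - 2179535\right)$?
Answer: $- \frac{294005717559}{6520} \approx -4.5093 \cdot 10^{7}$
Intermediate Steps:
$K = -163$ ($K = 5 - 168 = -163$)
$a = \frac{79}{80}$ ($a = \left(-2133\right) \left(- \frac{1}{2160}\right) = \frac{79}{80} \approx 0.9875$)
$O{\left(E,H \right)} = \frac{79}{80}$
$S{\left(v \right)} = - \frac{2 v}{163}$ ($S{\left(v \right)} = \frac{v + v}{v - \left(163 + v\right)} = \frac{2 v}{-163} = 2 v \left(- \frac{1}{163}\right) = - \frac{2 v}{163}$)
$\left(S{\left(-681 \right)} + O{\left(-1908,32 \right)}\right) \left(-2646679 - 2179535\right) = \left(\left(- \frac{2}{163}\right) \left(-681\right) + \frac{79}{80}\right) \left(-2646679 - 2179535\right) = \left(\frac{1362}{163} + \frac{79}{80}\right) \left(-4826214\right) = \frac{121837}{13040} \left(-4826214\right) = - \frac{294005717559}{6520}$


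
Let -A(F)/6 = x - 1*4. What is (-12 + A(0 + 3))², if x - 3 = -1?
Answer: 0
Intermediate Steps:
x = 2 (x = 3 - 1 = 2)
A(F) = 12 (A(F) = -6*(2 - 1*4) = -6*(2 - 4) = -6*(-2) = 12)
(-12 + A(0 + 3))² = (-12 + 12)² = 0² = 0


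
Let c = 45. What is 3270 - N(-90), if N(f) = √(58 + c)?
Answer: 3270 - √103 ≈ 3259.9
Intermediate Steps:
N(f) = √103 (N(f) = √(58 + 45) = √103)
3270 - N(-90) = 3270 - √103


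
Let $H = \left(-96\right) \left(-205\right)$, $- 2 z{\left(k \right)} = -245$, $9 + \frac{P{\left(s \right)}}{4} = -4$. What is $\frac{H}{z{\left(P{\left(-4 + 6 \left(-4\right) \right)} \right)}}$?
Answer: $\frac{7872}{49} \approx 160.65$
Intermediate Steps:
$P{\left(s \right)} = -52$ ($P{\left(s \right)} = -36 + 4 \left(-4\right) = -36 - 16 = -52$)
$z{\left(k \right)} = \frac{245}{2}$ ($z{\left(k \right)} = \left(- \frac{1}{2}\right) \left(-245\right) = \frac{245}{2}$)
$H = 19680$
$\frac{H}{z{\left(P{\left(-4 + 6 \left(-4\right) \right)} \right)}} = \frac{19680}{\frac{245}{2}} = 19680 \cdot \frac{2}{245} = \frac{7872}{49}$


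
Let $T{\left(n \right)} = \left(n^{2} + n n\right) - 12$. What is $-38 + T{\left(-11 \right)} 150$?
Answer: $34462$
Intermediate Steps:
$T{\left(n \right)} = -12 + 2 n^{2}$ ($T{\left(n \right)} = \left(n^{2} + n^{2}\right) - 12 = 2 n^{2} - 12 = -12 + 2 n^{2}$)
$-38 + T{\left(-11 \right)} 150 = -38 + \left(-12 + 2 \left(-11\right)^{2}\right) 150 = -38 + \left(-12 + 2 \cdot 121\right) 150 = -38 + \left(-12 + 242\right) 150 = -38 + 230 \cdot 150 = -38 + 34500 = 34462$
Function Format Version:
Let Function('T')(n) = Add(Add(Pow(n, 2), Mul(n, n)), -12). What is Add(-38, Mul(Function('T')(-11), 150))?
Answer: 34462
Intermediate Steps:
Function('T')(n) = Add(-12, Mul(2, Pow(n, 2))) (Function('T')(n) = Add(Add(Pow(n, 2), Pow(n, 2)), -12) = Add(Mul(2, Pow(n, 2)), -12) = Add(-12, Mul(2, Pow(n, 2))))
Add(-38, Mul(Function('T')(-11), 150)) = Add(-38, Mul(Add(-12, Mul(2, Pow(-11, 2))), 150)) = Add(-38, Mul(Add(-12, Mul(2, 121)), 150)) = Add(-38, Mul(Add(-12, 242), 150)) = Add(-38, Mul(230, 150)) = Add(-38, 34500) = 34462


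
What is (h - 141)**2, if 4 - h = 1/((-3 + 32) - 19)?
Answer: 1879641/100 ≈ 18796.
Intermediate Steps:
h = 39/10 (h = 4 - 1/((-3 + 32) - 19) = 4 - 1/(29 - 19) = 4 - 1/10 = 39/10 ≈ 3.9000)
(h - 141)**2 = (39/10 - 141)**2 = (-1371/10)**2 = 1879641/100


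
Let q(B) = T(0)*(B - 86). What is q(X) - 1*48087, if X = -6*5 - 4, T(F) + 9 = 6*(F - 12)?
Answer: -38367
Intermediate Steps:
T(F) = -81 + 6*F (T(F) = -9 + 6*(F - 12) = -9 + 6*(-12 + F) = -9 + (-72 + 6*F) = -81 + 6*F)
X = -34 (X = -30 - 4 = -34)
q(B) = 6966 - 81*B (q(B) = (-81 + 6*0)*(B - 86) = (-81 + 0)*(-86 + B) = -81*(-86 + B) = 6966 - 81*B)
q(X) - 1*48087 = (6966 - 81*(-34)) - 1*48087 = (6966 + 2754) - 48087 = 9720 - 48087 = -38367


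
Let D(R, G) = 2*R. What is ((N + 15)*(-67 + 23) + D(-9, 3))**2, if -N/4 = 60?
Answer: 97653924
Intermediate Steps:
N = -240 (N = -4*60 = -240)
((N + 15)*(-67 + 23) + D(-9, 3))**2 = ((-240 + 15)*(-67 + 23) + 2*(-9))**2 = (-225*(-44) - 18)**2 = (9900 - 18)**2 = 9882**2 = 97653924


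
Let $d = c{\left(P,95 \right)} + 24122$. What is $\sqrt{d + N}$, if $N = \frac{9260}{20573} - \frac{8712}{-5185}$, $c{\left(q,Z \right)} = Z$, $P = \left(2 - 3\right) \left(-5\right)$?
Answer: $\frac{\sqrt{275582298463451896805}}{106671005} \approx 155.63$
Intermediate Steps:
$P = 5$ ($P = \left(-1\right) \left(-5\right) = 5$)
$d = 24217$ ($d = 95 + 24122 = 24217$)
$N = \frac{227245076}{106671005}$ ($N = 9260 \cdot \frac{1}{20573} - - \frac{8712}{5185} = \frac{9260}{20573} + \frac{8712}{5185} = \frac{227245076}{106671005} \approx 2.1303$)
$\sqrt{d + N} = \sqrt{24217 + \frac{227245076}{106671005}} = \sqrt{\frac{2583478973161}{106671005}} = \frac{\sqrt{275582298463451896805}}{106671005}$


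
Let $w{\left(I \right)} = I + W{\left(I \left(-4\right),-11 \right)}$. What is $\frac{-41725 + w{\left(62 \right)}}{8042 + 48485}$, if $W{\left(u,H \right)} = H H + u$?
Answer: $- \frac{41790}{56527} \approx -0.73929$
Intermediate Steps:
$W{\left(u,H \right)} = u + H^{2}$ ($W{\left(u,H \right)} = H^{2} + u = u + H^{2}$)
$w{\left(I \right)} = 121 - 3 I$ ($w{\left(I \right)} = I + \left(I \left(-4\right) + \left(-11\right)^{2}\right) = I - \left(-121 + 4 I\right) = 121 - 3 I$)
$\frac{-41725 + w{\left(62 \right)}}{8042 + 48485} = \frac{-41725 + \left(121 - 186\right)}{8042 + 48485} = \frac{-41725 + \left(121 - 186\right)}{56527} = \left(-41725 - 65\right) \frac{1}{56527} = \left(-41790\right) \frac{1}{56527} = - \frac{41790}{56527}$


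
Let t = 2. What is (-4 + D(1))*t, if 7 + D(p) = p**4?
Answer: -20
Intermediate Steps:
D(p) = -7 + p**4
(-4 + D(1))*t = (-4 + (-7 + 1**4))*2 = (-4 + (-7 + 1))*2 = (-4 - 6)*2 = -10*2 = -20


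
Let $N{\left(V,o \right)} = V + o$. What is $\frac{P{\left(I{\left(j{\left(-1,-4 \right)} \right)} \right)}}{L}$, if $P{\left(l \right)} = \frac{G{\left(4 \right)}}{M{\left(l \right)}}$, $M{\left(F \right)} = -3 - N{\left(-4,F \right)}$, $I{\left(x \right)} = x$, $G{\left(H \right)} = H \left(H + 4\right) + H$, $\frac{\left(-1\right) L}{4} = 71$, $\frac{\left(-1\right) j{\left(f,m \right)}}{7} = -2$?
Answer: $\frac{9}{923} \approx 0.0097508$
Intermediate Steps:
$j{\left(f,m \right)} = 14$ ($j{\left(f,m \right)} = \left(-7\right) \left(-2\right) = 14$)
$L = -284$ ($L = \left(-4\right) 71 = -284$)
$G{\left(H \right)} = H + H \left(4 + H\right)$ ($G{\left(H \right)} = H \left(4 + H\right) + H = H + H \left(4 + H\right)$)
$M{\left(F \right)} = 1 - F$ ($M{\left(F \right)} = -3 - \left(-4 + F\right) = 1 - F$)
$P{\left(l \right)} = \frac{36}{1 - l}$ ($P{\left(l \right)} = \frac{4 \left(5 + 4\right)}{1 - l} = \frac{4 \cdot 9}{1 - l} = \frac{36}{1 - l}$)
$\frac{P{\left(I{\left(j{\left(-1,-4 \right)} \right)} \right)}}{L} = \frac{\left(-36\right) \frac{1}{-1 + 14}}{-284} = - \frac{36}{13} \left(- \frac{1}{284}\right) = \left(-36\right) \frac{1}{13} \left(- \frac{1}{284}\right) = \left(- \frac{36}{13}\right) \left(- \frac{1}{284}\right) = \frac{9}{923}$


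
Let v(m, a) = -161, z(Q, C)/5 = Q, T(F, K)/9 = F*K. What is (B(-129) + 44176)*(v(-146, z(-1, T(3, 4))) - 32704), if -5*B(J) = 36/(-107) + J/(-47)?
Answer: -7301245077357/5029 ≈ -1.4518e+9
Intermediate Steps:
T(F, K) = 9*F*K (T(F, K) = 9*(F*K) = 9*F*K)
z(Q, C) = 5*Q
B(J) = 36/535 + J/235 (B(J) = -(36/(-107) + J/(-47))/5 = -(36*(-1/107) + J*(-1/47))/5 = -(-36/107 - J/47)/5 = 36/535 + J/235)
(B(-129) + 44176)*(v(-146, z(-1, T(3, 4))) - 32704) = ((36/535 + (1/235)*(-129)) + 44176)*(-161 - 32704) = ((36/535 - 129/235) + 44176)*(-32865) = (-12111/25145 + 44176)*(-32865) = (1110793409/25145)*(-32865) = -7301245077357/5029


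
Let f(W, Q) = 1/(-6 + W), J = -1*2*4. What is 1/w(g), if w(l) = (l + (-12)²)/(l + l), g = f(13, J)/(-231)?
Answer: -2/232847 ≈ -8.5893e-6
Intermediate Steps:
J = -8 (J = -2*4 = -8)
g = -1/1617 (g = 1/((-6 + 13)*(-231)) = -1/231/7 = (⅐)*(-1/231) = -1/1617 ≈ -0.00061843)
w(l) = (144 + l)/(2*l) (w(l) = (l + 144)/((2*l)) = (144 + l)*(1/(2*l)) = (144 + l)/(2*l))
1/w(g) = 1/((144 - 1/1617)/(2*(-1/1617))) = 1/((½)*(-1617)*(232847/1617)) = 1/(-232847/2) = -2/232847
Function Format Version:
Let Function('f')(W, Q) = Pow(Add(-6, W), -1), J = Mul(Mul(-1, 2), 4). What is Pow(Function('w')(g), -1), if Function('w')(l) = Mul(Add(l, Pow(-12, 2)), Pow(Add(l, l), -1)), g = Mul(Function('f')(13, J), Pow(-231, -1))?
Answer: Rational(-2, 232847) ≈ -8.5893e-6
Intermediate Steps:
J = -8 (J = Mul(-2, 4) = -8)
g = Rational(-1, 1617) (g = Mul(Pow(Add(-6, 13), -1), Pow(-231, -1)) = Mul(Pow(7, -1), Rational(-1, 231)) = Mul(Rational(1, 7), Rational(-1, 231)) = Rational(-1, 1617) ≈ -0.00061843)
Function('w')(l) = Mul(Rational(1, 2), Pow(l, -1), Add(144, l)) (Function('w')(l) = Mul(Add(l, 144), Pow(Mul(2, l), -1)) = Mul(Add(144, l), Mul(Rational(1, 2), Pow(l, -1))) = Mul(Rational(1, 2), Pow(l, -1), Add(144, l)))
Pow(Function('w')(g), -1) = Pow(Mul(Rational(1, 2), Pow(Rational(-1, 1617), -1), Add(144, Rational(-1, 1617))), -1) = Pow(Mul(Rational(1, 2), -1617, Rational(232847, 1617)), -1) = Pow(Rational(-232847, 2), -1) = Rational(-2, 232847)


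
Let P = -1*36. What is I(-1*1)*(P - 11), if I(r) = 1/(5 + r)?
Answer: -47/4 ≈ -11.750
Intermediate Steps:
P = -36
I(-1*1)*(P - 11) = (-36 - 11)/(5 - 1*1) = -47/(5 - 1) = -47/4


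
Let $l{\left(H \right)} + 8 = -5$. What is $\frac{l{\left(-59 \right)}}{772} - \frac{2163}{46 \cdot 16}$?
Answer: $- \frac{419851}{142048} \approx -2.9557$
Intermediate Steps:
$l{\left(H \right)} = -13$ ($l{\left(H \right)} = -8 - 5 = -13$)
$\frac{l{\left(-59 \right)}}{772} - \frac{2163}{46 \cdot 16} = - \frac{13}{772} - \frac{2163}{46 \cdot 16} = \left(-13\right) \frac{1}{772} - \frac{2163}{736} = - \frac{13}{772} - \frac{2163}{736} = - \frac{419851}{142048}$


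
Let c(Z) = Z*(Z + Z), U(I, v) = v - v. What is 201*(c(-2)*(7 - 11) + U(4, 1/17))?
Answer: -6432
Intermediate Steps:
U(I, v) = 0
c(Z) = 2*Z² (c(Z) = Z*(2*Z) = 2*Z²)
201*(c(-2)*(7 - 11) + U(4, 1/17)) = 201*((2*(-2)²)*(7 - 11) + 0) = 201*((2*4)*(-4) + 0) = 201*(8*(-4) + 0) = 201*(-32 + 0) = 201*(-32) = -6432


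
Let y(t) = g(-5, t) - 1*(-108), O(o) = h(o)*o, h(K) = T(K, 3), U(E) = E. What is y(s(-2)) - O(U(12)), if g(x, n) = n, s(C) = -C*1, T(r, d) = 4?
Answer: 62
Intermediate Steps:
s(C) = -C
h(K) = 4
O(o) = 4*o
y(t) = 108 + t (y(t) = t - 1*(-108) = t + 108 = 108 + t)
y(s(-2)) - O(U(12)) = (108 - 1*(-2)) - 4*12 = (108 + 2) - 1*48 = 110 - 48 = 62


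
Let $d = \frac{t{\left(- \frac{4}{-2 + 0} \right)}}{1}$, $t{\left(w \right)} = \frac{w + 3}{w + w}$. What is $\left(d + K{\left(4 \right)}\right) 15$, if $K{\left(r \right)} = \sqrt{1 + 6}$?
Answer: $\frac{75}{4} + 15 \sqrt{7} \approx 58.436$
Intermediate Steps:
$t{\left(w \right)} = \frac{3 + w}{2 w}$
$K{\left(r \right)} = \sqrt{7}$
$d = \frac{5}{4}$ ($d = \frac{\frac{1}{2} \frac{1}{\left(-4\right) \frac{1}{-2 + 0}} \left(3 - \frac{4}{-2 + 0}\right)}{1} = \frac{3 - \frac{4}{-2}}{2 \left(- \frac{4}{-2}\right)} 1 = \frac{3 - -2}{2 \left(\left(-4\right) \left(- \frac{1}{2}\right)\right)} 1 = \frac{3 + 2}{2 \cdot 2} \cdot 1 = \frac{1}{2} \cdot \frac{1}{2} \cdot 5 \cdot 1 = \frac{5}{4} \cdot 1 = \frac{5}{4} \approx 1.25$)
$\left(d + K{\left(4 \right)}\right) 15 = \left(\frac{5}{4} + \sqrt{7}\right) 15 = \frac{75}{4} + 15 \sqrt{7}$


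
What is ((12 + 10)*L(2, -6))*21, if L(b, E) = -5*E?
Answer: 13860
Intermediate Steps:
((12 + 10)*L(2, -6))*21 = ((12 + 10)*(-5*(-6)))*21 = (22*30)*21 = 660*21 = 13860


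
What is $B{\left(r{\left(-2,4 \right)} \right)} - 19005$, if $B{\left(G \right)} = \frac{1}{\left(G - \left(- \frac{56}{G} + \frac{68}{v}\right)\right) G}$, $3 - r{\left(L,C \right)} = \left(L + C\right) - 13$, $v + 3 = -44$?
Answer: $- \frac{243187933}{12796} \approx -19005.0$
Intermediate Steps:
$v = -47$ ($v = -3 - 44 = -47$)
$r{\left(L,C \right)} = 16 - C - L$ ($r{\left(L,C \right)} = 3 - \left(\left(L + C\right) - 13\right) = 3 - \left(\left(C + L\right) - 13\right) = 3 - \left(-13 + C + L\right) = 16 - C - L$)
$B{\left(G \right)} = \frac{1}{G \left(\frac{68}{47} + G + \frac{56}{G}\right)}$ ($B{\left(G \right)} = \frac{1}{\left(G + \left(\frac{56}{G} - \frac{68}{-47}\right)\right) G} = \frac{1}{\left(G + \left(\frac{56}{G} - - \frac{68}{47}\right)\right) G} = \frac{1}{\left(G + \left(\frac{56}{G} + \frac{68}{47}\right)\right) G} = \frac{1}{\left(G + \left(\frac{68}{47} + \frac{56}{G}\right)\right) G} = \frac{1}{\left(\frac{68}{47} + G + \frac{56}{G}\right) G} = \frac{1}{G \left(\frac{68}{47} + G + \frac{56}{G}\right)}$)
$B{\left(r{\left(-2,4 \right)} \right)} - 19005 = \frac{47}{2632 + 47 \left(16 - 4 - -2\right)^{2} + 68 \left(16 - 4 - -2\right)} - 19005 = \frac{47}{2632 + 47 \left(16 - 4 + 2\right)^{2} + 68 \left(16 - 4 + 2\right)} - 19005 = \frac{47}{2632 + 47 \cdot 14^{2} + 68 \cdot 14} - 19005 = \frac{47}{2632 + 47 \cdot 196 + 952} - 19005 = \frac{47}{2632 + 9212 + 952} - 19005 = \frac{47}{12796} - 19005 = - \frac{243187933}{12796}$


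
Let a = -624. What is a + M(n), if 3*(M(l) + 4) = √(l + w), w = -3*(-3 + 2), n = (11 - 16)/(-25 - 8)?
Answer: -628 + 2*√858/99 ≈ -627.41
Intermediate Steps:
n = 5/33 (n = -5/(-33) = -5*(-1/33) = 5/33 ≈ 0.15152)
w = 3 (w = -3*(-1) = 3)
M(l) = -4 + √(3 + l)/3 (M(l) = -4 + √(l + 3)/3 = -4 + √(3 + l)/3)
a + M(n) = -624 + (-4 + √(3 + 5/33)/3) = -624 + (-4 + √(104/33)/3) = -624 + (-4 + (2*√858/33)/3) = -624 + (-4 + 2*√858/99) = -628 + 2*√858/99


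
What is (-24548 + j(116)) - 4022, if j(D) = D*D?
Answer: -15114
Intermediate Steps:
j(D) = D²
(-24548 + j(116)) - 4022 = (-24548 + 116²) - 4022 = (-24548 + 13456) - 4022 = -11092 - 4022 = -15114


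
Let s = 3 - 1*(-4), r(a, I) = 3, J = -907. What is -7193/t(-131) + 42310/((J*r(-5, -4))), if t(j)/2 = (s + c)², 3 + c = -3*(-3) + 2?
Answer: -12870551/408150 ≈ -31.534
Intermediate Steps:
c = 8 (c = -3 + (-3*(-3) + 2) = -3 + (9 + 2) = -3 + 11 = 8)
s = 7 (s = 3 + 4 = 7)
t(j) = 450 (t(j) = 2*(7 + 8)² = 2*15² = 2*225 = 450)
-7193/t(-131) + 42310/((J*r(-5, -4))) = -7193/450 + 42310/((-907*3)) = -7193*1/450 + 42310/(-2721) = -7193/450 + 42310*(-1/2721) = -7193/450 - 42310/2721 = -12870551/408150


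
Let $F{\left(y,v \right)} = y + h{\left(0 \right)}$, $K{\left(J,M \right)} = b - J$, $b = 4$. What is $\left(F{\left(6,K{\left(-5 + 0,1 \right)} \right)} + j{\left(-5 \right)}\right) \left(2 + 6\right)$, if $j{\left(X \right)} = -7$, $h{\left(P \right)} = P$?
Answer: $-8$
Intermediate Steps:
$K{\left(J,M \right)} = 4 - J$
$F{\left(y,v \right)} = y$ ($F{\left(y,v \right)} = y + 0 = y$)
$\left(F{\left(6,K{\left(-5 + 0,1 \right)} \right)} + j{\left(-5 \right)}\right) \left(2 + 6\right) = \left(6 - 7\right) \left(2 + 6\right) = \left(-1\right) 8 = -8$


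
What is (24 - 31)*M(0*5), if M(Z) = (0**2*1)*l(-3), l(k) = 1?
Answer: 0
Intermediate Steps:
M(Z) = 0 (M(Z) = (0**2*1)*1 = (0*1)*1 = 0*1 = 0)
(24 - 31)*M(0*5) = (24 - 31)*0 = -7*0 = 0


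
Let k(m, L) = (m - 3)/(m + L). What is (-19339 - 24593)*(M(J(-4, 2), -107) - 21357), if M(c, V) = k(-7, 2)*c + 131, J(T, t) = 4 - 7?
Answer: 932764224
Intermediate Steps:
J(T, t) = -3
k(m, L) = (-3 + m)/(L + m)
M(c, V) = 131 + 2*c (M(c, V) = ((-3 - 7)/(2 - 7))*c + 131 = (-10/(-5))*c + 131 = (-1/5*(-10))*c + 131 = 2*c + 131 = 131 + 2*c)
(-19339 - 24593)*(M(J(-4, 2), -107) - 21357) = (-19339 - 24593)*((131 + 2*(-3)) - 21357) = -43932*((131 - 6) - 21357) = -43932*(125 - 21357) = -43932*(-21232) = 932764224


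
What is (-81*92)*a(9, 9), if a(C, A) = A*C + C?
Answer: -670680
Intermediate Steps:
a(C, A) = C + A*C
(-81*92)*a(9, 9) = (-81*92)*(9*(1 + 9)) = -67068*10 = -7452*90 = -670680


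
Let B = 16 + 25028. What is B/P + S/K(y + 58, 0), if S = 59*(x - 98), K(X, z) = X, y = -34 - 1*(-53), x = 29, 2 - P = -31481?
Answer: -126238905/2424191 ≈ -52.075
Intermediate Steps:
P = 31483 (P = 2 - 1*(-31481) = 2 + 31481 = 31483)
y = 19 (y = -34 + 53 = 19)
B = 25044
S = -4071 (S = 59*(29 - 98) = 59*(-69) = -4071)
B/P + S/K(y + 58, 0) = 25044/31483 - 4071/(19 + 58) = 25044*(1/31483) - 4071/77 = 25044/31483 - 4071*1/77 = 25044/31483 - 4071/77 = -126238905/2424191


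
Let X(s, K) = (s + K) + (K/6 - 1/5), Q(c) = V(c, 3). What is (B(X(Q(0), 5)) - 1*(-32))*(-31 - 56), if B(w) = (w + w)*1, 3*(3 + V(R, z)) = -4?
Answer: -15051/5 ≈ -3010.2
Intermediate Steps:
V(R, z) = -13/3 (V(R, z) = -3 + (1/3)*(-4) = -3 - 4/3 = -13/3)
Q(c) = -13/3
X(s, K) = -1/5 + s + 7*K/6 (X(s, K) = (K + s) + (K*(1/6) - 1*1/5) = (K + s) + (K/6 - 1/5) = (K + s) + (-1/5 + K/6) = -1/5 + s + 7*K/6)
B(w) = 2*w (B(w) = (2*w)*1 = 2*w)
(B(X(Q(0), 5)) - 1*(-32))*(-31 - 56) = (2*(-1/5 - 13/3 + (7/6)*5) - 1*(-32))*(-31 - 56) = (2*(-1/5 - 13/3 + 35/6) + 32)*(-87) = (2*(13/10) + 32)*(-87) = (13/5 + 32)*(-87) = (173/5)*(-87) = -15051/5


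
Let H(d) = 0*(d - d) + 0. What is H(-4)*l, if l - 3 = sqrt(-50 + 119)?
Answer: 0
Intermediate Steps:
l = 3 + sqrt(69) (l = 3 + sqrt(-50 + 119) = 3 + sqrt(69) ≈ 11.307)
H(d) = 0 (H(d) = 0*0 + 0 = 0 + 0 = 0)
H(-4)*l = 0*(3 + sqrt(69)) = 0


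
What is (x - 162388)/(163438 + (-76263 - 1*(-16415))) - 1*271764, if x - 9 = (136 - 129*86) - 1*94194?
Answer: -9384100097/34530 ≈ -2.7177e+5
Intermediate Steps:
x = -105143 (x = 9 + ((136 - 129*86) - 1*94194) = 9 + ((136 - 11094) - 94194) = 9 + (-10958 - 94194) = 9 - 105152 = -105143)
(x - 162388)/(163438 + (-76263 - 1*(-16415))) - 1*271764 = (-105143 - 162388)/(163438 + (-76263 - 1*(-16415))) - 1*271764 = -267531/(163438 + (-76263 + 16415)) - 271764 = -267531/(163438 - 59848) - 271764 = -267531/103590 - 271764 = -267531*1/103590 - 271764 = -89177/34530 - 271764 = -9384100097/34530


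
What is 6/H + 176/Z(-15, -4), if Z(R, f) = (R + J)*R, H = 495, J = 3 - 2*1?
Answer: 982/1155 ≈ 0.85022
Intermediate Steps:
J = 1 (J = 3 - 2 = 1)
Z(R, f) = R*(1 + R) (Z(R, f) = (R + 1)*R = (1 + R)*R = R*(1 + R))
6/H + 176/Z(-15, -4) = 6/495 + 176/((-15*(1 - 15))) = 6*(1/495) + 176/((-15*(-14))) = 2/165 + 176/210 = 2/165 + 176*(1/210) = 2/165 + 88/105 = 982/1155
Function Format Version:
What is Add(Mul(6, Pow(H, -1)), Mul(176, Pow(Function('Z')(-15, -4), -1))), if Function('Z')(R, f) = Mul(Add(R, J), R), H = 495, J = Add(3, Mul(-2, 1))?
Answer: Rational(982, 1155) ≈ 0.85022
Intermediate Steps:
J = 1 (J = Add(3, -2) = 1)
Function('Z')(R, f) = Mul(R, Add(1, R)) (Function('Z')(R, f) = Mul(Add(R, 1), R) = Mul(Add(1, R), R) = Mul(R, Add(1, R)))
Add(Mul(6, Pow(H, -1)), Mul(176, Pow(Function('Z')(-15, -4), -1))) = Add(Mul(6, Pow(495, -1)), Mul(176, Pow(Mul(-15, Add(1, -15)), -1))) = Add(Mul(6, Rational(1, 495)), Mul(176, Pow(Mul(-15, -14), -1))) = Add(Rational(2, 165), Mul(176, Pow(210, -1))) = Add(Rational(2, 165), Mul(176, Rational(1, 210))) = Add(Rational(2, 165), Rational(88, 105)) = Rational(982, 1155)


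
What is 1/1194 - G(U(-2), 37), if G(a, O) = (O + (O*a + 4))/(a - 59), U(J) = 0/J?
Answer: 49013/70446 ≈ 0.69575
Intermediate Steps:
U(J) = 0
G(a, O) = (4 + O + O*a)/(-59 + a) (G(a, O) = (O + (4 + O*a))/(-59 + a) = (4 + O + O*a)/(-59 + a))
1/1194 - G(U(-2), 37) = 1/1194 - (4 + 37 + 37*0)/(-59 + 0) = 1/1194 - (4 + 37 + 0)/(-59) = 1/1194 - (-1)*41/59 = 1/1194 - 1*(-41/59) = 1/1194 + 41/59 = 49013/70446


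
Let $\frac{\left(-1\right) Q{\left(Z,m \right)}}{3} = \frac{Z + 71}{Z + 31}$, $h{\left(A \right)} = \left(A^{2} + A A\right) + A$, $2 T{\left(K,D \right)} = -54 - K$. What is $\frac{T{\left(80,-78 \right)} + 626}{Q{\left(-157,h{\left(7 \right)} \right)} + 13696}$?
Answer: $\frac{903}{22121} \approx 0.040821$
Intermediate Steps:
$T{\left(K,D \right)} = -27 - \frac{K}{2}$ ($T{\left(K,D \right)} = \frac{-54 - K}{2} = -27 - \frac{K}{2}$)
$h{\left(A \right)} = A + 2 A^{2}$ ($h{\left(A \right)} = \left(A^{2} + A^{2}\right) + A = 2 A^{2} + A = A + 2 A^{2}$)
$Q{\left(Z,m \right)} = - \frac{3 \left(71 + Z\right)}{31 + Z}$ ($Q{\left(Z,m \right)} = - 3 \frac{Z + 71}{Z + 31} = - 3 \frac{71 + Z}{31 + Z} = - \frac{3 \left(71 + Z\right)}{31 + Z}$)
$\frac{T{\left(80,-78 \right)} + 626}{Q{\left(-157,h{\left(7 \right)} \right)} + 13696} = \frac{\left(-27 - 40\right) + 626}{\frac{3 \left(-71 - -157\right)}{31 - 157} + 13696} = \frac{\left(-27 - 40\right) + 626}{\frac{3 \left(-71 + 157\right)}{-126} + 13696} = \frac{-67 + 626}{3 \left(- \frac{1}{126}\right) 86 + 13696} = \frac{559}{- \frac{43}{21} + 13696} = \frac{559}{\frac{287573}{21}} = 559 \cdot \frac{21}{287573} = \frac{903}{22121}$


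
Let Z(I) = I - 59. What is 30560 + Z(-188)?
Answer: 30313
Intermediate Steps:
Z(I) = -59 + I
30560 + Z(-188) = 30560 + (-59 - 188) = 30560 - 247 = 30313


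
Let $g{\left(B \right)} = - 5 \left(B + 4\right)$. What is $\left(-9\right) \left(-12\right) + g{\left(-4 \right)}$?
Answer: $108$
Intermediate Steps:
$g{\left(B \right)} = -20 - 5 B$ ($g{\left(B \right)} = - 5 \left(4 + B\right) = -20 - 5 B$)
$\left(-9\right) \left(-12\right) + g{\left(-4 \right)} = \left(-9\right) \left(-12\right) - 0 = 108 + \left(-20 + 20\right) = 108 + 0 = 108$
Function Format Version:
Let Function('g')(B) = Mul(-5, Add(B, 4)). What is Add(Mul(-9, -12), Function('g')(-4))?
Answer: 108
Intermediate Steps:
Function('g')(B) = Add(-20, Mul(-5, B)) (Function('g')(B) = Mul(-5, Add(4, B)) = Add(-20, Mul(-5, B)))
Add(Mul(-9, -12), Function('g')(-4)) = Add(Mul(-9, -12), Add(-20, Mul(-5, -4))) = Add(108, Add(-20, 20)) = Add(108, 0) = 108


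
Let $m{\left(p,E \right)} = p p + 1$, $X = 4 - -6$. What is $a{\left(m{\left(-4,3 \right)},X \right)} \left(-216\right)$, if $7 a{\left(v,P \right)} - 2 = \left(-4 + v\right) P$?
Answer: $- \frac{28512}{7} \approx -4073.1$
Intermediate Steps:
$X = 10$ ($X = 4 + 6 = 10$)
$m{\left(p,E \right)} = 1 + p^{2}$ ($m{\left(p,E \right)} = p^{2} + 1 = 1 + p^{2}$)
$a{\left(v,P \right)} = \frac{2}{7} + \frac{P \left(-4 + v\right)}{7}$ ($a{\left(v,P \right)} = \frac{2}{7} + \frac{\left(-4 + v\right) P}{7} = \frac{2}{7} + \frac{P \left(-4 + v\right)}{7}$)
$a{\left(m{\left(-4,3 \right)},X \right)} \left(-216\right) = \left(\frac{2}{7} - \frac{40}{7} + \frac{1}{7} \cdot 10 \left(1 + \left(-4\right)^{2}\right)\right) \left(-216\right) = \left(\frac{2}{7} - \frac{40}{7} + \frac{1}{7} \cdot 10 \left(1 + 16\right)\right) \left(-216\right) = \left(\frac{2}{7} - \frac{40}{7} + \frac{1}{7} \cdot 10 \cdot 17\right) \left(-216\right) = \left(\frac{2}{7} - \frac{40}{7} + \frac{170}{7}\right) \left(-216\right) = \frac{132}{7} \left(-216\right) = - \frac{28512}{7}$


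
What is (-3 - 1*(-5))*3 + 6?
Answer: 12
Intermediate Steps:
(-3 - 1*(-5))*3 + 6 = (-3 + 5)*3 + 6 = 2*3 + 6 = 6 + 6 = 12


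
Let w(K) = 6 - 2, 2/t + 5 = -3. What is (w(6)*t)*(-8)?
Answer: 8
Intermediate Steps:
t = -1/4 (t = 2/(-5 - 3) = 2/(-8) = 2*(-1/8) = -1/4 ≈ -0.25000)
w(K) = 4
(w(6)*t)*(-8) = (4*(-1/4))*(-8) = -1*(-8) = 8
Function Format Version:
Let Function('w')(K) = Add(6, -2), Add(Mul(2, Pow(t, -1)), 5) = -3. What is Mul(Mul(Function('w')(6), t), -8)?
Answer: 8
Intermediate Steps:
t = Rational(-1, 4) (t = Mul(2, Pow(Add(-5, -3), -1)) = Mul(2, Pow(-8, -1)) = Mul(2, Rational(-1, 8)) = Rational(-1, 4) ≈ -0.25000)
Function('w')(K) = 4
Mul(Mul(Function('w')(6), t), -8) = Mul(Mul(4, Rational(-1, 4)), -8) = Mul(-1, -8) = 8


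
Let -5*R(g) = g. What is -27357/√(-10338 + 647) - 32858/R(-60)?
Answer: -16429/6 + 2487*I*√9691/881 ≈ -2738.2 + 277.9*I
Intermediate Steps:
R(g) = -g/5
-27357/√(-10338 + 647) - 32858/R(-60) = -27357/√(-10338 + 647) - 32858/((-⅕*(-60))) = -27357*(-I*√9691/9691) - 32858/12 = -27357*(-I*√9691/9691) - 32858*1/12 = -(-2487)*I*√9691/881 - 16429/6 = 2487*I*√9691/881 - 16429/6 = -16429/6 + 2487*I*√9691/881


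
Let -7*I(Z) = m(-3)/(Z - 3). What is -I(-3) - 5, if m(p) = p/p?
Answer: -211/42 ≈ -5.0238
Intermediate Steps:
m(p) = 1
I(Z) = -1/(7*(-3 + Z)) (I(Z) = -1/(7*(Z - 3)) = -1/(7*(-3 + Z)))
-I(-3) - 5 = -(-1)/(-21 + 7*(-3)) - 5 = -(-1)/(-21 - 21) - 5 = -(-1)/(-42) - 5 = -(-1)*(-1)/42 - 5 = -1*1/42 - 5 = -1/42 - 5 = -211/42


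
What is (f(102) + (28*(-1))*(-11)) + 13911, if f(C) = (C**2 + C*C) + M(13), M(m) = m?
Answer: 35040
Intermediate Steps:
f(C) = 13 + 2*C**2 (f(C) = (C**2 + C*C) + 13 = (C**2 + C**2) + 13 = 2*C**2 + 13 = 13 + 2*C**2)
(f(102) + (28*(-1))*(-11)) + 13911 = ((13 + 2*102**2) + (28*(-1))*(-11)) + 13911 = ((13 + 2*10404) - 28*(-11)) + 13911 = ((13 + 20808) + 308) + 13911 = (20821 + 308) + 13911 = 21129 + 13911 = 35040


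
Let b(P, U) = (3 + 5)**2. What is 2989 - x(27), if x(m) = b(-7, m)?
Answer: 2925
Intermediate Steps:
b(P, U) = 64 (b(P, U) = 8**2 = 64)
x(m) = 64
2989 - x(27) = 2989 - 1*64 = 2989 - 64 = 2925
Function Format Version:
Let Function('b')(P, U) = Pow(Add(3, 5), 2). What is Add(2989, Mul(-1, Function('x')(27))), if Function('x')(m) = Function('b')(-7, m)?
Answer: 2925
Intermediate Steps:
Function('b')(P, U) = 64 (Function('b')(P, U) = Pow(8, 2) = 64)
Function('x')(m) = 64
Add(2989, Mul(-1, Function('x')(27))) = Add(2989, Mul(-1, 64)) = Add(2989, -64) = 2925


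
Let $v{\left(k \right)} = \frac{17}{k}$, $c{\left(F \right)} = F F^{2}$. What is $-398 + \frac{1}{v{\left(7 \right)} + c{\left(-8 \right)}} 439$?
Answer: $- \frac{1422739}{3567} \approx -398.86$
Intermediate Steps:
$c{\left(F \right)} = F^{3}$
$-398 + \frac{1}{v{\left(7 \right)} + c{\left(-8 \right)}} 439 = -398 + \frac{1}{\frac{17}{7} + \left(-8\right)^{3}} \cdot 439 = -398 + \frac{1}{17 \cdot \frac{1}{7} - 512} \cdot 439 = -398 + \frac{1}{\frac{17}{7} - 512} \cdot 439 = -398 + \frac{1}{- \frac{3567}{7}} \cdot 439 = -398 - \frac{3073}{3567} = - \frac{1422739}{3567}$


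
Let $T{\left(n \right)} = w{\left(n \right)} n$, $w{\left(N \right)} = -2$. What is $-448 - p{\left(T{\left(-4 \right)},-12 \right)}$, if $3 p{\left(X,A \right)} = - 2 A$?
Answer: $-456$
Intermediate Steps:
$T{\left(n \right)} = - 2 n$
$p{\left(X,A \right)} = - \frac{2 A}{3}$ ($p{\left(X,A \right)} = \frac{\left(-2\right) A}{3} = - \frac{2 A}{3}$)
$-448 - p{\left(T{\left(-4 \right)},-12 \right)} = -448 - \left(- \frac{2}{3}\right) \left(-12\right) = -448 - 8 = -456$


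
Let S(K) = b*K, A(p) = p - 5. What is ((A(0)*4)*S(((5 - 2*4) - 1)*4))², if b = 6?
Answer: 3686400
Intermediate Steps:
A(p) = -5 + p
S(K) = 6*K
((A(0)*4)*S(((5 - 2*4) - 1)*4))² = (((-5 + 0)*4)*(6*(((5 - 2*4) - 1)*4)))² = ((-5*4)*(6*(((5 - 8) - 1)*4)))² = (-120*(-3 - 1)*4)² = (-120*(-4*4))² = (-120*(-16))² = (-20*(-96))² = 1920² = 3686400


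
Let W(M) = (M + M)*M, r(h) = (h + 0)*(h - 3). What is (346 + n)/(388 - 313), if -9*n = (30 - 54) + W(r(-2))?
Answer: 2938/675 ≈ 4.3526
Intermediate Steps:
r(h) = h*(-3 + h)
W(M) = 2*M**2 (W(M) = (2*M)*M = 2*M**2)
n = -176/9 (n = -((30 - 54) + 2*(-2*(-3 - 2))**2)/9 = -(-24 + 2*(-2*(-5))**2)/9 = -(-24 + 2*10**2)/9 = -(-24 + 2*100)/9 = -(-24 + 200)/9 = -1/9*176 = -176/9 ≈ -19.556)
(346 + n)/(388 - 313) = (346 - 176/9)/(388 - 313) = (2938/9)/75 = (2938/9)*(1/75) = 2938/675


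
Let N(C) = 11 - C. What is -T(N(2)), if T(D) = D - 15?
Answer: 6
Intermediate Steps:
T(D) = -15 + D
-T(N(2)) = -(-15 + (11 - 1*2)) = -(-15 + (11 - 2)) = -(-15 + 9) = -1*(-6) = 6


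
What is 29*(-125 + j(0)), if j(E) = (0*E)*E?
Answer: -3625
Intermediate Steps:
j(E) = 0 (j(E) = 0*E = 0)
29*(-125 + j(0)) = 29*(-125 + 0) = 29*(-125) = -3625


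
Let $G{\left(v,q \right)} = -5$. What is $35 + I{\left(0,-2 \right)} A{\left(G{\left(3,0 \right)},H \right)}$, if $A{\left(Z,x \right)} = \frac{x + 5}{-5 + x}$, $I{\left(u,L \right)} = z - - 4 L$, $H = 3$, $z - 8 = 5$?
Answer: $15$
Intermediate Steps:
$z = 13$ ($z = 8 + 5 = 13$)
$I{\left(u,L \right)} = 13 + 4 L$ ($I{\left(u,L \right)} = 13 - - 4 L = 13 + 4 L$)
$A{\left(Z,x \right)} = \frac{5 + x}{-5 + x}$
$35 + I{\left(0,-2 \right)} A{\left(G{\left(3,0 \right)},H \right)} = 35 + \left(13 + 4 \left(-2\right)\right) \frac{5 + 3}{-5 + 3} = 35 + \left(13 - 8\right) \frac{1}{-2} \cdot 8 = 35 + 5 \left(\left(- \frac{1}{2}\right) 8\right) = 35 + 5 \left(-4\right) = 35 - 20 = 15$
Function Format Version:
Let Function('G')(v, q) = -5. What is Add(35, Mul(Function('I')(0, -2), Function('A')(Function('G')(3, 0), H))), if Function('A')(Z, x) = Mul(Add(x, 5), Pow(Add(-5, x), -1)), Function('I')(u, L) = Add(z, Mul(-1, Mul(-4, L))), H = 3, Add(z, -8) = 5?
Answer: 15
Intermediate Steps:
z = 13 (z = Add(8, 5) = 13)
Function('I')(u, L) = Add(13, Mul(4, L)) (Function('I')(u, L) = Add(13, Mul(-1, Mul(-4, L))) = Add(13, Mul(4, L)))
Function('A')(Z, x) = Mul(Pow(Add(-5, x), -1), Add(5, x)) (Function('A')(Z, x) = Mul(Add(5, x), Pow(Add(-5, x), -1)) = Mul(Pow(Add(-5, x), -1), Add(5, x)))
Add(35, Mul(Function('I')(0, -2), Function('A')(Function('G')(3, 0), H))) = Add(35, Mul(Add(13, Mul(4, -2)), Mul(Pow(Add(-5, 3), -1), Add(5, 3)))) = Add(35, Mul(Add(13, -8), Mul(Pow(-2, -1), 8))) = Add(35, Mul(5, Mul(Rational(-1, 2), 8))) = Add(35, Mul(5, -4)) = Add(35, -20) = 15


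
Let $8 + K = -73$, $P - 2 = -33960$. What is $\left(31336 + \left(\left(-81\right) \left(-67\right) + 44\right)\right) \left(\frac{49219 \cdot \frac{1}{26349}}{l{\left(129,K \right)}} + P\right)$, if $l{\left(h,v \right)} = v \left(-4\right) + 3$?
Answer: $- \frac{3589740770140435}{2872041} \approx -1.2499 \cdot 10^{9}$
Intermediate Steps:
$P = -33958$ ($P = 2 - 33960 = -33958$)
$K = -81$ ($K = -8 - 73 = -81$)
$l{\left(h,v \right)} = 3 - 4 v$ ($l{\left(h,v \right)} = - 4 v + 3 = 3 - 4 v$)
$\left(31336 + \left(\left(-81\right) \left(-67\right) + 44\right)\right) \left(\frac{49219 \cdot \frac{1}{26349}}{l{\left(129,K \right)}} + P\right) = \left(31336 + \left(\left(-81\right) \left(-67\right) + 44\right)\right) \left(\frac{49219 \cdot \frac{1}{26349}}{3 - -324} - 33958\right) = \left(31336 + \left(5427 + 44\right)\right) \left(\frac{49219 \cdot \frac{1}{26349}}{3 + 324} - 33958\right) = \left(31336 + 5471\right) \left(\frac{49219}{26349 \cdot 327} - 33958\right) = 36807 \left(\frac{49219}{26349} \cdot \frac{1}{327} - 33958\right) = 36807 \left(\frac{49219}{8616123} - 33958\right) = 36807 \left(- \frac{292586255615}{8616123}\right) = - \frac{3589740770140435}{2872041}$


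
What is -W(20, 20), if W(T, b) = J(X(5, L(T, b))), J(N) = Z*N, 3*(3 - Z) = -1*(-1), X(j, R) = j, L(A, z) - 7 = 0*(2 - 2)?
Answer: -40/3 ≈ -13.333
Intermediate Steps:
L(A, z) = 7 (L(A, z) = 7 + 0*(2 - 2) = 7 + 0*0 = 7 + 0 = 7)
Z = 8/3 (Z = 3 - (-1)*(-1)/3 = 3 - 1/3*1 = 3 - 1/3 = 8/3 ≈ 2.6667)
J(N) = 8*N/3
W(T, b) = 40/3 (W(T, b) = (8/3)*5 = 40/3)
-W(20, 20) = -1*40/3 = -40/3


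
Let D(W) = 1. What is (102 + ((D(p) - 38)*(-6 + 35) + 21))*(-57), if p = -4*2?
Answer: 54150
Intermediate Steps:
p = -8
(102 + ((D(p) - 38)*(-6 + 35) + 21))*(-57) = (102 + ((1 - 38)*(-6 + 35) + 21))*(-57) = (102 + (-37*29 + 21))*(-57) = (102 + (-1073 + 21))*(-57) = (102 - 1052)*(-57) = -950*(-57) = 54150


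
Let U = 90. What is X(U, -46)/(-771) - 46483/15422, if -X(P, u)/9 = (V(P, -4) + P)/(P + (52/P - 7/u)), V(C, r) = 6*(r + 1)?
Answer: -2236719324601/744380259194 ≈ -3.0048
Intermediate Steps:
V(C, r) = 6 + 6*r (V(C, r) = 6*(1 + r) = 6 + 6*r)
X(P, u) = -9*(-18 + P)/(P - 7/u + 52/P) (X(P, u) = -9*((6 + 6*(-4)) + P)/(P + (52/P - 7/u)) = -9*((6 - 24) + P)/(P + (-7/u + 52/P)) = -9*(-18 + P)/(P - 7/u + 52/P))
X(U, -46)/(-771) - 46483/15422 = (9*90*(-46)*(18 - 1*90)/(-7*90 + 52*(-46) - 46*90²))/(-771) - 46483/15422 = (9*90*(-46)*(18 - 90)/(-630 - 2392 - 46*8100))*(-1/771) - 46483*1/15422 = (9*90*(-46)*(-72)/(-630 - 2392 - 372600))*(-1/771) - 46483/15422 = (9*90*(-46)*(-72)/(-375622))*(-1/771) - 46483/15422 = (9*90*(-46)*(-1/375622)*(-72))*(-1/771) - 46483/15422 = -1341360/187811*(-1/771) - 46483/15422 = 447120/48267427 - 46483/15422 = -2236719324601/744380259194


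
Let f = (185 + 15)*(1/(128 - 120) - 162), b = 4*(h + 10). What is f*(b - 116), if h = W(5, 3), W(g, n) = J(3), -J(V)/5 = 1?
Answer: 3108000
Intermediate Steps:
J(V) = -5 (J(V) = -5*1 = -5)
W(g, n) = -5
h = -5
b = 20 (b = 4*(-5 + 10) = 4*5 = 20)
f = -32375 (f = 200*(1/8 - 162) = 200*(⅛ - 162) = 200*(-1295/8) = -32375)
f*(b - 116) = -32375*(20 - 116) = -32375*(-96) = 3108000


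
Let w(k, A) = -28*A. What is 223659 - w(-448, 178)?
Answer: 228643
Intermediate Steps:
223659 - w(-448, 178) = 223659 - (-28)*178 = 223659 - 1*(-4984) = 223659 + 4984 = 228643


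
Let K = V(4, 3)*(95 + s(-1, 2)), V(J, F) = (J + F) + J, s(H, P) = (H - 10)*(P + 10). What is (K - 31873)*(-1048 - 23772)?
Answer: 801189600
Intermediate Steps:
s(H, P) = (-10 + H)*(10 + P)
V(J, F) = F + 2*J (V(J, F) = (F + J) + J = F + 2*J)
K = -407 (K = (3 + 2*4)*(95 + (-100 - 10*2 + 10*(-1) - 1*2)) = (3 + 8)*(95 + (-100 - 20 - 10 - 2)) = 11*(95 - 132) = 11*(-37) = -407)
(K - 31873)*(-1048 - 23772) = (-407 - 31873)*(-1048 - 23772) = -32280*(-24820) = 801189600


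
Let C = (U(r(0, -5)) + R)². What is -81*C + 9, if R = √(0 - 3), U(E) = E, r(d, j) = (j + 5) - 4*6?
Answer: -46404 + 3888*I*√3 ≈ -46404.0 + 6734.2*I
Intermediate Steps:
r(d, j) = -19 + j (r(d, j) = (5 + j) - 24 = -19 + j)
R = I*√3 (R = √(-3) = I*√3 ≈ 1.732*I)
C = (-24 + I*√3)² (C = ((-19 - 5) + I*√3)² = (-24 + I*√3)² ≈ 573.0 - 83.138*I)
-81*C + 9 = -81*(24 - I*√3)² + 9 = 9 - 81*(24 - I*√3)²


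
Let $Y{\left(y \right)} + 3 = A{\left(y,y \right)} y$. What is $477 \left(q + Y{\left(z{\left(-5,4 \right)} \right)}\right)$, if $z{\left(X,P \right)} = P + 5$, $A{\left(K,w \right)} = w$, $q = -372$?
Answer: $-140238$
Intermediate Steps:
$z{\left(X,P \right)} = 5 + P$
$Y{\left(y \right)} = -3 + y^{2}$ ($Y{\left(y \right)} = -3 + y y = -3 + y^{2}$)
$477 \left(q + Y{\left(z{\left(-5,4 \right)} \right)}\right) = 477 \left(-372 - \left(3 - \left(5 + 4\right)^{2}\right)\right) = 477 \left(-372 - \left(3 - 9^{2}\right)\right) = 477 \left(-372 + \left(-3 + 81\right)\right) = 477 \left(-372 + 78\right) = 477 \left(-294\right) = -140238$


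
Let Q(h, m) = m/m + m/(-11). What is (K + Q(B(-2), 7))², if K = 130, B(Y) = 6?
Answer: 2056356/121 ≈ 16995.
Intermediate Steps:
Q(h, m) = 1 - m/11 (Q(h, m) = 1 + m*(-1/11) = 1 - m/11)
(K + Q(B(-2), 7))² = (130 + (1 - 1/11*7))² = (130 + (1 - 7/11))² = (130 + 4/11)² = (1434/11)² = 2056356/121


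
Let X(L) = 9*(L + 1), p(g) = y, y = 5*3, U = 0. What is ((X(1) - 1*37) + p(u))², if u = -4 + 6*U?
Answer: 16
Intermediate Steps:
u = -4 (u = -4 + 6*0 = -4 + 0 = -4)
y = 15
p(g) = 15
X(L) = 9 + 9*L (X(L) = 9*(1 + L) = 9 + 9*L)
((X(1) - 1*37) + p(u))² = (((9 + 9*1) - 1*37) + 15)² = (((9 + 9) - 37) + 15)² = ((18 - 37) + 15)² = (-19 + 15)² = (-4)² = 16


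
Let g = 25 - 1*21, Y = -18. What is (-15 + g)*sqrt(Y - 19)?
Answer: -11*I*sqrt(37) ≈ -66.91*I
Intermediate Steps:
g = 4 (g = 25 - 21 = 4)
(-15 + g)*sqrt(Y - 19) = (-15 + 4)*sqrt(-18 - 19) = -11*I*sqrt(37)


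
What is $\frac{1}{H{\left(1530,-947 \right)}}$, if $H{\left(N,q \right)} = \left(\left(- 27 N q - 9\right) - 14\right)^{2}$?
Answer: $\frac{1}{1530417197579209} \approx 6.5342 \cdot 10^{-16}$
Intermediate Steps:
$H{\left(N,q \right)} = \left(-23 - 27 N q\right)^{2}$ ($H{\left(N,q \right)} = \left(\left(- 27 N q - 9\right) - 14\right)^{2} = \left(\left(-9 - 27 N q\right) - 14\right)^{2} = \left(-23 - 27 N q\right)^{2}$)
$\frac{1}{H{\left(1530,-947 \right)}} = \frac{1}{\left(23 + 27 \cdot 1530 \left(-947\right)\right)^{2}} = \frac{1}{\left(23 - 39120570\right)^{2}} = \frac{1}{\left(-39120547\right)^{2}} = \frac{1}{1530417197579209}$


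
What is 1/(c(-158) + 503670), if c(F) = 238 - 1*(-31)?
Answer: 1/503939 ≈ 1.9844e-6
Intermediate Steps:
c(F) = 269 (c(F) = 238 + 31 = 269)
1/(c(-158) + 503670) = 1/(269 + 503670) = 1/503939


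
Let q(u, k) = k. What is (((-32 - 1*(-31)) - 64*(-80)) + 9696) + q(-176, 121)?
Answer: 14936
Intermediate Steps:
(((-32 - 1*(-31)) - 64*(-80)) + 9696) + q(-176, 121) = (((-32 - 1*(-31)) - 64*(-80)) + 9696) + 121 = (((-32 + 31) + 5120) + 9696) + 121 = ((-1 + 5120) + 9696) + 121 = (5119 + 9696) + 121 = 14815 + 121 = 14936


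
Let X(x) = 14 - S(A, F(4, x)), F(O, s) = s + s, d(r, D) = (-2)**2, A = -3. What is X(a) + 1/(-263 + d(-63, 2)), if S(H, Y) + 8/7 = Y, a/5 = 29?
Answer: -71189/259 ≈ -274.86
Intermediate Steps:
d(r, D) = 4
F(O, s) = 2*s
a = 145 (a = 5*29 = 145)
S(H, Y) = -8/7 + Y
X(x) = 106/7 - 2*x (X(x) = 14 - (-8/7 + 2*x) = 14 + (8/7 - 2*x) = 106/7 - 2*x)
X(a) + 1/(-263 + d(-63, 2)) = (106/7 - 2*145) + 1/(-263 + 4) = (106/7 - 290) + 1/(-259) = -1924/7 - 1/259 = -71189/259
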